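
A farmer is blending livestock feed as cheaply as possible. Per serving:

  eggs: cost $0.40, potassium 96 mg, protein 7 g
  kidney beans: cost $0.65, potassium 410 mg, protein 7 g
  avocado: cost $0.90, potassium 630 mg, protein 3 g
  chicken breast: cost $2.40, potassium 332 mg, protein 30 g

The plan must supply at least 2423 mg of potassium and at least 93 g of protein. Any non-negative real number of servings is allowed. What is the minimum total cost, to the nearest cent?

This is a tiny linear program; its minimum lies at a vertex of the feasible set. List the vertices and price them.
eggs only: max(2423/96, 93/7) = 25.24 servings → $10.10.
kidney beans only: max(2423/410, 93/7) = 13.29 servings → $8.64.
avocado only: max(2423/630, 93/3) = 31 servings → $27.90.
chicken breast only: max(2423/332, 93/30) = 7.298 servings → $17.52.
eggs + kidney beans with both tight: 9.631 servings and 3.655 servings → $6.23.
eggs + avocado with both tight: 12.45 servings and 1.949 servings → $6.73.
eggs + chicken breast with both targets exact would need a negative amount; discard.
kidney beans + avocado with both targets exact would need a negative amount; discard.
kidney beans + chicken breast with both tight: 4.191 servings and 2.122 servings → $7.82.
avocado + chicken breast with both tight: 2.335 servings and 2.866 servings → $8.98.
The minimum over all feasible corners is $6.23.

$6.23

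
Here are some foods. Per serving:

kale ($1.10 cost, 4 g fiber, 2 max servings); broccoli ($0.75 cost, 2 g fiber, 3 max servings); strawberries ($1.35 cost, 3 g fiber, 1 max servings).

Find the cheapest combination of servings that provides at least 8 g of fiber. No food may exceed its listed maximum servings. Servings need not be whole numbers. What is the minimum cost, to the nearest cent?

Cost per g of fiber: kale $0.2750, broccoli $0.3750, strawberries $0.4500.
Take 2 servings of kale: +8.0 g fiber for $2.20 (total $2.20, still need 0.0 g).
Greedy by cheapest-per-g is optimal for a single linear constraint, so the minimum cost is $2.20.

$2.20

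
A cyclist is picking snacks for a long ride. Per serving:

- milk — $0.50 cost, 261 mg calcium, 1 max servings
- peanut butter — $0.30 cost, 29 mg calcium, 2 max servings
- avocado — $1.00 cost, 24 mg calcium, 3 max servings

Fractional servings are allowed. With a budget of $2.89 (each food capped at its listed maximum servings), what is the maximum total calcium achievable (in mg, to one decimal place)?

362.0 mg

Calcium per dollar: milk 522, peanut butter 96.67, avocado 24.
Take 1 serving of milk: spends $0.50, +261.0 mg calcium (running total 261.0 mg).
Take 2 servings of peanut butter: spends $0.60, +58.0 mg calcium (running total 319.0 mg).
Take 1.79 servings of avocado: spends $1.79, +43.0 mg calcium (running total 362.0 mg).
Filling greedily by calcium-per-dollar is optimal for one linear limit, giving 362.0 mg.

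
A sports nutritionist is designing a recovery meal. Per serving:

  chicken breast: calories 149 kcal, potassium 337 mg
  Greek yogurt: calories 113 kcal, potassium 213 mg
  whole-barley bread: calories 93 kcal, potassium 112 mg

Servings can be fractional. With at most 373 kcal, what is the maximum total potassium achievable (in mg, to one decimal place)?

843.6 mg

Potassium per kcal: chicken breast 2.262, Greek yogurt 1.885, whole-barley bread 1.204.
With no serving limits, spend the whole calories allowance on chicken breast: 373 kcal / 149 kcal × 337 mg = 843.6 mg.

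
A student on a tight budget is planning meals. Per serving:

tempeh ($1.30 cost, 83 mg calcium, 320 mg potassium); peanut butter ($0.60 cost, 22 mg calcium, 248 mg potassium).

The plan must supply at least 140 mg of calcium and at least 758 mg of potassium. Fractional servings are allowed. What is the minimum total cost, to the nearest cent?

An LP optimum is at a vertex; with two nutrient constraints at most two foods are used. Check each candidate.
tempeh only: max(140/83, 758/320) = 2.369 servings → $3.08.
peanut butter only: max(140/22, 758/248) = 6.364 servings → $3.82.
tempeh + peanut butter with both tight: 1.332 servings and 1.337 servings → $2.53.
So the least-cost plan costs $2.53.

$2.53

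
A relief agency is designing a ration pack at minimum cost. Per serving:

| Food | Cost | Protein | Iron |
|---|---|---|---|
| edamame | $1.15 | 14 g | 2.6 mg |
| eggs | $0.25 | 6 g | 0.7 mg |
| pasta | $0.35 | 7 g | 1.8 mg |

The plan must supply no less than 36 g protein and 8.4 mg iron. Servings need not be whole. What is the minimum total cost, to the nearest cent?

edamame only: max(36/14, 8.4/2.6) = 3.231 servings → $3.72.
eggs only: max(36/6, 8.4/0.7) = 12 servings → $3.00.
pasta only: max(36/7, 8.4/1.8) = 5.143 servings → $1.80.
edamame + eggs: the both-tight solution has a negative serving — not a feasible corner.
edamame + pasta with both tight: 0.8571 servings and 3.429 servings → $2.19.
eggs + pasta with both tight: 1.017 servings and 4.271 servings → $1.75.
The minimum over all feasible corners is $1.75.

$1.75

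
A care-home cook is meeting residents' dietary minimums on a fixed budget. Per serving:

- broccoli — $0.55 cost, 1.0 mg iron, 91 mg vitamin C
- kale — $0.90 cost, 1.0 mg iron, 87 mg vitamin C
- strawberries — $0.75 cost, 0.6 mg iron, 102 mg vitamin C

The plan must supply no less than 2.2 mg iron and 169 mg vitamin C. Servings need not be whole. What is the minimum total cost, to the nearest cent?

At the optimum either one food covers both requirements or two foods hit both targets exactly; no other combination can be cheaper.
broccoli only: max(2.2/1.0, 169/91) = 2.2 servings → $1.21.
kale only: max(2.2/1.0, 169/87) = 2.2 servings → $1.98.
strawberries only: max(2.2/0.6, 169/102) = 3.667 servings → $2.75.
broccoli + kale: intersection lies outside the first quadrant.
broccoli + strawberries with both targets exact would need a negative amount; discard.
kale + strawberries: the both-tight solution has a negative serving — not a feasible corner.
The minimum over all feasible corners is $1.21.

$1.21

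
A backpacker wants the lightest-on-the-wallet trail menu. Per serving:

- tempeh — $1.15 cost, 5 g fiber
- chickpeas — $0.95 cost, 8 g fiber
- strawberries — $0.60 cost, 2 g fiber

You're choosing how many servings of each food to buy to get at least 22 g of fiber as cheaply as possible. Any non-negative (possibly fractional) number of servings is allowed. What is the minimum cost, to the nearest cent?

$2.61

Cost per g of fiber: chickpeas $0.1187, tempeh $0.2300, strawberries $0.3000.
With no serving limits, use only chickpeas: 22 g / 8 g = 2.75 servings × $0.95 = $2.61.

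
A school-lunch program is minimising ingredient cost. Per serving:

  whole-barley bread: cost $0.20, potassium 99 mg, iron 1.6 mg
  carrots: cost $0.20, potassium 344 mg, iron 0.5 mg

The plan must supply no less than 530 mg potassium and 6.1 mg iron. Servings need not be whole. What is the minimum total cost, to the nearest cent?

$0.83

Two binding constraints pin down two serving amounts, so the optimal mix uses at most two foods. The candidates are each food alone (scaled to the tighter of potassium/iron) and each pair with both constraints tight.
whole-barley bread only: max(530/99, 6.1/1.6) = 5.354 servings → $1.07.
carrots only: max(530/344, 6.1/0.5) = 12.2 servings → $2.44.
whole-barley bread + carrots with both tight: 3.66 servings and 0.4873 servings → $0.83.
Cheapest feasible corner: $0.83.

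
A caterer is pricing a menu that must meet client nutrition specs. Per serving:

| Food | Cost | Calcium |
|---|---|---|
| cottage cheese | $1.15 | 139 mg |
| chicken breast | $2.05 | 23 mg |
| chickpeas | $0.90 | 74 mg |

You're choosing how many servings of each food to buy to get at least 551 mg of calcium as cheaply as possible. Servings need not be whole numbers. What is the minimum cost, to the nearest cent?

Cost per mg of calcium: cottage cheese $0.0083, chickpeas $0.0122, chicken breast $0.0891.
With no serving limits, use only cottage cheese: 551 mg / 139 mg = 3.964 servings × $1.15 = $4.56.

$4.56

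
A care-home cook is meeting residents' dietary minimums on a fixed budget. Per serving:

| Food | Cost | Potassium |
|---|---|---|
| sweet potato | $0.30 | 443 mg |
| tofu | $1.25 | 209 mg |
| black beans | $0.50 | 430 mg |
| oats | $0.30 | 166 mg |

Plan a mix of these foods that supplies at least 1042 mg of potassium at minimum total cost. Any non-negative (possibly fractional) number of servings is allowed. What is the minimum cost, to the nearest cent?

$0.71

Cost per mg of potassium: sweet potato $0.0007, black beans $0.0012, oats $0.0018, tofu $0.0060.
With no serving limits, use only sweet potato: 1042 mg / 443 mg = 2.352 servings × $0.30 = $0.71.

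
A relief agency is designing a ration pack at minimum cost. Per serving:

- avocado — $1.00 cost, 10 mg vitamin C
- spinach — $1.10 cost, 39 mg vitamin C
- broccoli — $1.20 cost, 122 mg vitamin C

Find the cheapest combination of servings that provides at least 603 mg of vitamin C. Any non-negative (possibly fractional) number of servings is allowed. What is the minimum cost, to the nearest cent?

Cost per mg of vitamin C: broccoli $0.0098, spinach $0.0282, avocado $0.1000.
With no serving limits, use only broccoli: 603 mg / 122 mg = 4.943 servings × $1.20 = $5.93.

$5.93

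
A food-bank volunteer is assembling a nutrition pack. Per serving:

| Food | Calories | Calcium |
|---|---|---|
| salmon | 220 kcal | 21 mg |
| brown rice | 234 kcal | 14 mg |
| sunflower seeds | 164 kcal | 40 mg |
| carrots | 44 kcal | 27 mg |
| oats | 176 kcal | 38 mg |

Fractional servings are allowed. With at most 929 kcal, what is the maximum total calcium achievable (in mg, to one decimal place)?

570.1 mg

Calcium per kcal: carrots 0.6136, sunflower seeds 0.2439, oats 0.2159, salmon 0.09545, brown rice 0.05983.
With no serving limits, spend the whole calories allowance on carrots: 929 kcal / 44 kcal × 27 mg = 570.1 mg.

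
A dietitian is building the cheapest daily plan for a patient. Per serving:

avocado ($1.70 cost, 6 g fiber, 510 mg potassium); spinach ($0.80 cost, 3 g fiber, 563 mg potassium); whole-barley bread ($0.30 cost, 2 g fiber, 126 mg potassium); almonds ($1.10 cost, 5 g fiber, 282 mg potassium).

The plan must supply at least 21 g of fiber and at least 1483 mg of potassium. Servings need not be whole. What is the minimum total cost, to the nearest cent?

An LP optimum is at a vertex; with two nutrient constraints at most two foods are used. Check each candidate.
avocado only: max(21/6, 1483/510) = 3.5 servings → $5.95.
spinach only: max(21/3, 1483/563) = 7 servings → $5.60.
whole-barley bread only: max(21/2, 1483/126) = 11.77 servings → $3.53.
almonds only: max(21/5, 1483/282) = 5.259 servings → $5.78.
avocado + spinach with both targets exact would need a negative amount; discard.
avocado + whole-barley bread with both tight: 1.212 servings and 6.864 servings → $4.12.
avocado + almonds with both tight: 1.74 servings and 2.112 servings → $5.28.
spinach + whole-barley bread with both tight: 0.4278 servings and 9.858 servings → $3.30.
spinach + almonds with both tight: 0.7583 servings and 3.745 servings → $4.73.
whole-barley bread + almonds with both targets exact would need a negative amount; discard.
Cheapest feasible corner: $3.30.

$3.30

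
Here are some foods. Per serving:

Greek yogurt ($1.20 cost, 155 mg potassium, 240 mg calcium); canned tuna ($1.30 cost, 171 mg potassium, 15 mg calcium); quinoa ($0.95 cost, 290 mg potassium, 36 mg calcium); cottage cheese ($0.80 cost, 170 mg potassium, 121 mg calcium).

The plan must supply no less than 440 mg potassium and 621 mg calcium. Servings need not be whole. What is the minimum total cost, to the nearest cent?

Two binding constraints pin down two serving amounts, so the optimal mix uses at most two foods. The candidates are each food alone (scaled to the tighter of potassium/calcium) and each pair with both constraints tight.
Greek yogurt only: max(440/155, 621/240) = 2.839 servings → $3.41.
canned tuna only: max(440/171, 621/15) = 41.4 servings → $53.82.
quinoa only: max(440/290, 621/36) = 17.25 servings → $16.39.
cottage cheese only: max(440/170, 621/121) = 5.132 servings → $4.11.
Greek yogurt + canned tuna with both tight: 2.572 servings and 0.2414 servings → $3.40.
Greek yogurt + quinoa with both tight: 2.566 servings and 0.146 servings → $3.22.
Greek yogurt + cottage cheese with both tight: 2.374 servings and 0.4239 servings → $3.19.
canned tuna + quinoa with both targets exact would need a negative amount; discard.
canned tuna + cottage cheese: the both-tight solution has a negative serving — not a feasible corner.
quinoa + cottage cheese: intersection lies outside the first quadrant.
The minimum over all feasible corners is $3.19.

$3.19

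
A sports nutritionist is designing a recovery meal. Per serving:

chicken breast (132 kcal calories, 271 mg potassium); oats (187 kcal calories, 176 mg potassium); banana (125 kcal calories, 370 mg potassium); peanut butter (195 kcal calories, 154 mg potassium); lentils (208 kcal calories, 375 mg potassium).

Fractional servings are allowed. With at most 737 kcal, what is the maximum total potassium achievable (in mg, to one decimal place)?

2181.5 mg

Potassium per kcal: banana 2.96, chicken breast 2.053, lentils 1.803, oats 0.9412, peanut butter 0.7897.
With no serving limits, spend the whole calories allowance on banana: 737 kcal / 125 kcal × 370 mg = 2181.5 mg.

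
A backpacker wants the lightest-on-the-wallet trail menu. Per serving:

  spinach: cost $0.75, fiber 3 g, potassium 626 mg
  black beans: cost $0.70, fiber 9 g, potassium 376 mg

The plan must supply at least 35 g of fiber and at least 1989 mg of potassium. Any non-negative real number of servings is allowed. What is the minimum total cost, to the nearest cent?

$3.27

Compare the cost at each extreme point of the feasible region.
spinach only: max(35/3, 1989/626) = 11.67 servings → $8.75.
black beans only: max(35/9, 1989/376) = 5.29 servings → $3.70.
spinach + black beans with both tight: 1.052 servings and 3.538 servings → $3.27.
So the least-cost plan costs $3.27.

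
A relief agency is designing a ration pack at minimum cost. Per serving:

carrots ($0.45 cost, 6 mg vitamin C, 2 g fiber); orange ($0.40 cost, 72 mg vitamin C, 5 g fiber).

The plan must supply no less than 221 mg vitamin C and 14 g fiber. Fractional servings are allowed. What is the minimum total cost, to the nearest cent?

A basic optimal solution has at most two foods positive. Try each food alone and each pair with both targets met exactly.
carrots only: max(221/6, 14/2) = 36.83 servings → $16.57.
orange only: max(221/72, 14/5) = 3.069 servings → $1.23.
carrots + orange: the both-tight solution has a negative serving — not a feasible corner.
So the least-cost plan costs $1.23.

$1.23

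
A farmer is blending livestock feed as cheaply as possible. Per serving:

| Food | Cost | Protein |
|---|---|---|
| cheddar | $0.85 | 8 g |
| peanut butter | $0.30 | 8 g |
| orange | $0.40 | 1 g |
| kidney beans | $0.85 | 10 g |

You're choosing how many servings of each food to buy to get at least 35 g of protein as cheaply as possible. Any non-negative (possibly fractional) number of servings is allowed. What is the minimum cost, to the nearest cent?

Cost per g of protein: peanut butter $0.0375, kidney beans $0.0850, cheddar $0.1062, orange $0.4000.
With no serving limits, use only peanut butter: 35 g / 8 g = 4.375 servings × $0.30 = $1.31.

$1.31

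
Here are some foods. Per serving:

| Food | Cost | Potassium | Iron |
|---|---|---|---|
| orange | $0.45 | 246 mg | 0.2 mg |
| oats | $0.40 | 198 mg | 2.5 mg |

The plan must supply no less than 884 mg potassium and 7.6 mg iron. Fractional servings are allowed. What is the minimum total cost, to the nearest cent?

This is a tiny linear program; its minimum lies at a vertex of the feasible set. List the vertices and price them.
orange only: max(884/246, 7.6/0.2) = 38 servings → $17.10.
oats only: max(884/198, 7.6/2.5) = 4.465 servings → $1.79.
orange + oats with both tight: 1.226 servings and 2.942 servings → $1.73.
So the least-cost plan costs $1.73.

$1.73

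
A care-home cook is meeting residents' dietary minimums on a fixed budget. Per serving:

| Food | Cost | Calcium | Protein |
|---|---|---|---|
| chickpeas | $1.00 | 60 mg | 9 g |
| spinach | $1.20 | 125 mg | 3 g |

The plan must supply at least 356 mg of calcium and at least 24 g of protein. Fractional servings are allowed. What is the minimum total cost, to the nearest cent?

$4.28

An LP optimum is at a vertex; with two nutrient constraints at most two foods are used. Check each candidate.
chickpeas only: max(356/60, 24/9) = 5.933 servings → $5.93.
spinach only: max(356/125, 24/3) = 8 servings → $9.60.
chickpeas + spinach with both tight: 2.044 servings and 1.867 servings → $4.28.
Cheapest feasible corner: $4.28.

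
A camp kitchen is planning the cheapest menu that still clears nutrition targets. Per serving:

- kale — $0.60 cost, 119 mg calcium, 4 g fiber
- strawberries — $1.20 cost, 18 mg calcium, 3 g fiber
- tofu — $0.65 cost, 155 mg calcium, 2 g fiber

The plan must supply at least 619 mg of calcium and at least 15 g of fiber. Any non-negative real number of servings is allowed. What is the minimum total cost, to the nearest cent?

For a min-cost LP with two ≥-constraints, a basic feasible solution has at most two positive variables.
kale only: max(619/119, 15/4) = 5.202 servings → $3.12.
strawberries only: max(619/18, 15/3) = 34.39 servings → $41.27.
tofu only: max(619/155, 15/2) = 7.5 servings → $4.88.
kale + strawberries: the both-tight solution has a negative serving — not a feasible corner.
kale + tofu with both tight: 2.846 servings and 1.809 servings → $2.88.
strawberries + tofu with both tight: 2.534 servings and 3.699 servings → $5.45.
Cheapest feasible corner: $2.88.

$2.88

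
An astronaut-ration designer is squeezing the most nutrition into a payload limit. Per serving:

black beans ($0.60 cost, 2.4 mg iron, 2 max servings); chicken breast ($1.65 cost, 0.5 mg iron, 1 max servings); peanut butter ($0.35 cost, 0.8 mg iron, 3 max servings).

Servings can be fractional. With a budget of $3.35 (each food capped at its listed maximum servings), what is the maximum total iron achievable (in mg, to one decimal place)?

Iron per dollar: black beans 4, peanut butter 2.286, chicken breast 0.303.
Take 2 servings of black beans: spends $1.20, +4.8 mg iron (running total 4.8 mg).
Take 3 servings of peanut butter: spends $1.05, +2.4 mg iron (running total 7.2 mg).
Take 0.6667 servings of chicken breast: spends $1.10, +0.3 mg iron (running total 7.5 mg).
Filling greedily by iron-per-dollar is optimal for one linear limit, giving 7.5 mg.

7.5 mg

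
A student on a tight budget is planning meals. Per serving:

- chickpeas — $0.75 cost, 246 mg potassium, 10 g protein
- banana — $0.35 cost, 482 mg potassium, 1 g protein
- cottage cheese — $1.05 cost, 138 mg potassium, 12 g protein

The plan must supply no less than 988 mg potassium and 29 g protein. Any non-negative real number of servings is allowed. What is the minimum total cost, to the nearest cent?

This is a tiny linear program; its minimum lies at a vertex of the feasible set. List the vertices and price them.
chickpeas only: max(988/246, 29/10) = 4.016 servings → $3.01.
banana only: max(988/482, 29/1) = 29 servings → $10.15.
cottage cheese only: max(988/138, 29/12) = 7.159 servings → $7.52.
chickpeas + banana with both tight: 2.84 servings and 0.6003 servings → $2.34.
chickpeas + cottage cheese with both targets exact would need a negative amount; discard.
banana + cottage cheese with both tight: 1.391 servings and 2.301 servings → $2.90.
Cheapest feasible corner: $2.34.

$2.34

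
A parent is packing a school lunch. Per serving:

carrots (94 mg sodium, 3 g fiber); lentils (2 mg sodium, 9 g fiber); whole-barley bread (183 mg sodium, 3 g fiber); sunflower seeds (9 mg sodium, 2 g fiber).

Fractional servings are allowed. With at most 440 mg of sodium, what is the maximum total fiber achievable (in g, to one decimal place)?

1980.0 g

Fiber per mg sodium: lentils 4.5, sunflower seeds 0.2222, carrots 0.03191, whole-barley bread 0.01639.
With no serving limits, spend the whole sodium allowance on lentils: 440 mg / 2 mg × 9 g = 1980.0 g.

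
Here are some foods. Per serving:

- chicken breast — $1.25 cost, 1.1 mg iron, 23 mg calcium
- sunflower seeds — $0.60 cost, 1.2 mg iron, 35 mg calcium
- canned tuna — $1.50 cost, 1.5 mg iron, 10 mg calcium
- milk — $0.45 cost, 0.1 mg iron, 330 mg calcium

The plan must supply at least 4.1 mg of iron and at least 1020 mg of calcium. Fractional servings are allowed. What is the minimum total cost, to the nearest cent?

This is a tiny linear program; its minimum lies at a vertex of the feasible set. List the vertices and price them.
chicken breast only: max(4.1/1.1, 1020/23) = 44.35 servings → $55.43.
sunflower seeds only: max(4.1/1.2, 1020/35) = 29.14 servings → $17.49.
canned tuna only: max(4.1/1.5, 1020/10) = 102 servings → $153.00.
milk only: max(4.1/0.1, 1020/330) = 41 servings → $18.45.
chicken breast + sunflower seeds with both targets exact would need a negative amount; discard.
chicken breast + canned tuna: the both-tight solution has a negative serving — not a feasible corner.
chicken breast + milk with both tight: 3.468 servings and 2.849 servings → $5.62.
sunflower seeds + canned tuna: the both-tight solution has a negative serving — not a feasible corner.
sunflower seeds + milk with both tight: 3.187 servings and 2.753 servings → $3.15.
canned tuna + milk with both tight: 2.532 servings and 3.014 servings → $5.15.
The minimum over all feasible corners is $3.15.

$3.15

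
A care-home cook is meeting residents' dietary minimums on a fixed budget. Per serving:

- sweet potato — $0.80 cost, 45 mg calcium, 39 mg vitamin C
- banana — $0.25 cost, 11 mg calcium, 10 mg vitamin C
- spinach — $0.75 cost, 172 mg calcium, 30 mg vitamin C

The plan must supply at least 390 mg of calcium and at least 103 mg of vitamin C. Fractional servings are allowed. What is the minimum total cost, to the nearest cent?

An LP optimum is at a vertex; with two nutrient constraints at most two foods are used. Check each candidate.
sweet potato only: max(390/45, 103/39) = 8.667 servings → $6.93.
banana only: max(390/11, 103/10) = 35.45 servings → $8.86.
spinach only: max(390/172, 103/30) = 3.433 servings → $2.58.
sweet potato + banana with both targets exact would need a negative amount; discard.
sweet potato + spinach with both tight: 1.123 servings and 1.974 servings → $2.38.
banana + spinach with both tight: 4.328 servings and 1.991 servings → $2.58.
So the least-cost plan costs $2.38.

$2.38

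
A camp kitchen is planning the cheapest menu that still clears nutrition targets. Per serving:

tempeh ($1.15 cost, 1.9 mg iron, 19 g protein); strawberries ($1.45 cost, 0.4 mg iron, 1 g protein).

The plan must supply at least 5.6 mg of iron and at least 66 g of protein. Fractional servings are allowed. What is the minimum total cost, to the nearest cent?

At the optimum either one food covers both requirements or two foods hit both targets exactly; no other combination can be cheaper.
tempeh only: max(5.6/1.9, 66/19) = 3.474 servings → $3.99.
strawberries only: max(5.6/0.4, 66/1) = 66 servings → $95.70.
tempeh + strawberries: intersection lies outside the first quadrant.
The minimum over all feasible corners is $3.99.

$3.99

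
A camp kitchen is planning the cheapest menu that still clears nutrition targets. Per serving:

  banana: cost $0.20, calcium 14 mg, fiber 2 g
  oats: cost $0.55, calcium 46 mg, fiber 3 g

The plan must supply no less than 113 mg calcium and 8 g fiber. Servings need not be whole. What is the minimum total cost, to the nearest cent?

Check every corner: each single food scaled to meet both minima, and each pair solved so both constraints bind.
banana only: max(113/14, 8/2) = 8.071 servings → $1.61.
oats only: max(113/46, 8/3) = 2.667 servings → $1.47.
banana + oats with both tight: 0.58 servings and 2.28 servings → $1.37.
The minimum over all feasible corners is $1.37.

$1.37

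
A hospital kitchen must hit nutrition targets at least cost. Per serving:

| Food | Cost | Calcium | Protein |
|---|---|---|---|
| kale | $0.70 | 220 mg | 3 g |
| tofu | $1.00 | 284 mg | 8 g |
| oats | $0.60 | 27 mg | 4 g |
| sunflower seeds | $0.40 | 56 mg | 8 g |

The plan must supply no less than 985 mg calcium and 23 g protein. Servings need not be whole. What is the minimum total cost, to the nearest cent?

The cheapest plan sits at a corner of the feasible region — with two constraints it uses at most two foods.
kale only: max(985/220, 23/3) = 7.667 servings → $5.37.
tofu only: max(985/284, 23/8) = 3.468 servings → $3.47.
oats only: max(985/27, 23/4) = 36.48 servings → $21.89.
sunflower seeds only: max(985/56, 23/8) = 17.59 servings → $7.04.
kale + tofu with both tight: 1.485 servings and 2.318 servings → $3.36.
kale + oats with both tight: 4.154 servings and 2.635 servings → $4.49.
kale + sunflower seeds with both tight: 4.141 servings and 1.322 servings → $3.43.
tofu + oats with both targets exact would need a negative amount; discard.
tofu + sunflower seeds with both targets exact would need a negative amount; discard.
oats + sunflower seeds: the both-tight solution has a negative serving — not a feasible corner.
The minimum over all feasible corners is $3.36.

$3.36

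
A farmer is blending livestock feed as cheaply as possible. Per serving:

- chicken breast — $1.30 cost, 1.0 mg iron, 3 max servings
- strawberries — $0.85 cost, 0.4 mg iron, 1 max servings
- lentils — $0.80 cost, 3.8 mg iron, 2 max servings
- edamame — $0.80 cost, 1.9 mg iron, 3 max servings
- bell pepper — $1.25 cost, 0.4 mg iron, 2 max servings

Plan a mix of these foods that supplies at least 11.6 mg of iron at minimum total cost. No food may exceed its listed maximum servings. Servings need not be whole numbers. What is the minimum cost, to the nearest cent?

Cost per mg of iron: lentils $0.2105, edamame $0.4211, chicken breast $1.3000, strawberries $2.1250, bell pepper $3.1250.
Take 2 servings of lentils: +7.6 mg iron for $1.60 (total $1.60, still need 4.0 mg).
Take 2.105 servings of edamame: +4.0 mg iron for $1.68 (total $3.28, still need 0.0 mg).
Greedy by cheapest-per-mg is optimal for a single linear constraint, so the minimum cost is $3.28.

$3.28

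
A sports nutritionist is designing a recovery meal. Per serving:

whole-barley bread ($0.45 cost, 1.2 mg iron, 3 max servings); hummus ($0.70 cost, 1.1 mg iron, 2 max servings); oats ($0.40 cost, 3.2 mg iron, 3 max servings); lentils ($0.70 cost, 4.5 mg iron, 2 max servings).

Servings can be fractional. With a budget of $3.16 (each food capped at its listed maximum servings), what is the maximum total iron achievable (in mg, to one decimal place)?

Iron per dollar: oats 8, lentils 6.429, whole-barley bread 2.667, hummus 1.571.
Take 3 servings of oats: spends $1.20, +9.6 mg iron (running total 9.6 mg).
Take 2 servings of lentils: spends $1.40, +9.0 mg iron (running total 18.6 mg).
Take 1.244 servings of whole-barley bread: spends $0.56, +1.5 mg iron (running total 20.1 mg).
Filling greedily by iron-per-dollar is optimal for one linear limit, giving 20.1 mg.

20.1 mg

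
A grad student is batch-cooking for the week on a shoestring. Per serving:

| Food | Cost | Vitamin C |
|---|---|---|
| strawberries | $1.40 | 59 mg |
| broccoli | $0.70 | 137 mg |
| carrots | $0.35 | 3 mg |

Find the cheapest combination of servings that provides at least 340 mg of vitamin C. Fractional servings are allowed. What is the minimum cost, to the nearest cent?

Cost per mg of vitamin C: broccoli $0.0051, strawberries $0.0237, carrots $0.1167.
With no serving limits, use only broccoli: 340 mg / 137 mg = 2.482 servings × $0.70 = $1.74.

$1.74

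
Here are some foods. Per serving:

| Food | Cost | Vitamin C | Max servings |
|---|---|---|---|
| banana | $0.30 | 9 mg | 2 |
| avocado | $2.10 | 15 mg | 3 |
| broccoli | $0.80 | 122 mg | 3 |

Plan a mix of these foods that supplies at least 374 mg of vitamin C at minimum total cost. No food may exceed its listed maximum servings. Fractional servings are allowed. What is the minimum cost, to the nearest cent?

Cost per mg of vitamin C: broccoli $0.0066, banana $0.0333, avocado $0.1400.
Take 3 servings of broccoli: +366.0 mg vitamin C for $2.40 (total $2.40, still need 8.0 mg).
Take 0.8889 servings of banana: +8.0 mg vitamin C for $0.27 (total $2.67, still need 0.0 mg).
Filling from the cheapest source first is optimal under one linear minimum: $2.67.

$2.67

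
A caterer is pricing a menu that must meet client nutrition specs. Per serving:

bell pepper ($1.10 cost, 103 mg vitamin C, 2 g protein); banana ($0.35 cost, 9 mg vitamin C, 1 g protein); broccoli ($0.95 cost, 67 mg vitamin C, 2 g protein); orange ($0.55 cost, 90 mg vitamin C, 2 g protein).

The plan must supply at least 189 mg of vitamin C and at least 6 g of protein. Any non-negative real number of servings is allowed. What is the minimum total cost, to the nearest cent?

Minimising a linear cost over {vitamin C ≥ 189, protein ≥ 6, servings ≥ 0} — the optimum is at a vertex, using one or two foods.
bell pepper only: max(189/103, 6/2) = 3 servings → $3.30.
banana only: max(189/9, 6/1) = 21 servings → $7.35.
broccoli only: max(189/67, 6/2) = 3 servings → $2.85.
orange only: max(189/90, 6/2) = 3 servings → $1.65.
bell pepper + banana with both tight: 1.588 servings and 2.824 servings → $2.74.
bell pepper + broccoli: the both-tight solution has a negative serving — not a feasible corner.
bell pepper + orange: intersection lies outside the first quadrant.
banana + broccoli with both tight: 0.4898 servings and 2.755 servings → $2.79.
banana + orange with both tight: 2.25 servings and 1.875 servings → $1.82.
broccoli + orange: intersection lies outside the first quadrant.
So the least-cost plan costs $1.65.

$1.65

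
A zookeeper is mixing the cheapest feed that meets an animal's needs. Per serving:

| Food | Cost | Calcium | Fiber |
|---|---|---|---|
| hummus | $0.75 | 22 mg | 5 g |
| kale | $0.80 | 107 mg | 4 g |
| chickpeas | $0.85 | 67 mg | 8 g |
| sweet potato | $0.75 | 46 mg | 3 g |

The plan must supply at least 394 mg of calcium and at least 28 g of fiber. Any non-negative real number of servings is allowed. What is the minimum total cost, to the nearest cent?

$3.79

hummus only: max(394/22, 28/5) = 17.91 servings → $13.43.
kale only: max(394/107, 28/4) = 7 servings → $5.60.
chickpeas only: max(394/67, 28/8) = 5.881 servings → $5.00.
sweet potato only: max(394/46, 28/3) = 9.333 servings → $7.00.
hummus + kale with both tight: 3.177 servings and 3.029 servings → $4.81.
hummus + chickpeas with both targets exact would need a negative amount; discard.
hummus + sweet potato with both tight: 0.6463 servings and 8.256 servings → $6.68.
kale + chickpeas with both tight: 2.17 servings and 2.415 servings → $3.79.
kale + sweet potato with both targets exact would need a negative amount; discard.
chickpeas + sweet potato with both tight: 0.6347 servings and 7.641 servings → $6.27.
So the least-cost plan costs $3.79.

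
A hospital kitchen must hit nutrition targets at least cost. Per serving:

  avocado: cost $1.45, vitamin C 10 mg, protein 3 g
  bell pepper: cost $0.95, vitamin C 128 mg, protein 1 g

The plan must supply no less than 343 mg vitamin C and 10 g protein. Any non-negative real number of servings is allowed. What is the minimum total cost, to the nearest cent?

This is a tiny linear program; its minimum lies at a vertex of the feasible set. List the vertices and price them.
avocado only: max(343/10, 10/3) = 34.3 servings → $49.73.
bell pepper only: max(343/128, 10/1) = 10 servings → $9.50.
avocado + bell pepper with both tight: 2.505 servings and 2.484 servings → $5.99.
So the least-cost plan costs $5.99.

$5.99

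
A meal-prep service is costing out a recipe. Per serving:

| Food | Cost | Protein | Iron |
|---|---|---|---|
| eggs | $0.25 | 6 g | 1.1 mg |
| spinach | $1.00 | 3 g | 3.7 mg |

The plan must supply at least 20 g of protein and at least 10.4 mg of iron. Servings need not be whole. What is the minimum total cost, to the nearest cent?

The cheapest plan sits at a corner of the feasible region — with two constraints it uses at most two foods.
eggs only: max(20/6, 10.4/1.1) = 9.455 servings → $2.36.
spinach only: max(20/3, 10.4/3.7) = 6.667 servings → $6.67.
eggs + spinach with both tight: 2.265 servings and 2.138 servings → $2.70.
The minimum over all feasible corners is $2.36.

$2.36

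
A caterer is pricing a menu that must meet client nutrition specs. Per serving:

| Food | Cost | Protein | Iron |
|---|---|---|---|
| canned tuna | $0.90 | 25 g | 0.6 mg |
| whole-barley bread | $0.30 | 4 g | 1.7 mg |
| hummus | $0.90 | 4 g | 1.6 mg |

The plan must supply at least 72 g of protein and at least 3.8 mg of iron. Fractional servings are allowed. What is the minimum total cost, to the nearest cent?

$2.79

Two binding constraints pin down two serving amounts, so the optimal mix uses at most two foods. The candidates are each food alone (scaled to the tighter of protein/iron) and each pair with both constraints tight.
canned tuna only: max(72/25, 3.8/0.6) = 6.333 servings → $5.70.
whole-barley bread only: max(72/4, 3.8/1.7) = 18 servings → $5.40.
hummus only: max(72/4, 3.8/1.6) = 18 servings → $16.20.
canned tuna + whole-barley bread with both tight: 2.673 servings and 1.292 servings → $2.79.
canned tuna + hummus with both tight: 2.66 servings and 1.378 servings → $3.63.
whole-barley bread + hummus: intersection lies outside the first quadrant.
So the least-cost plan costs $2.79.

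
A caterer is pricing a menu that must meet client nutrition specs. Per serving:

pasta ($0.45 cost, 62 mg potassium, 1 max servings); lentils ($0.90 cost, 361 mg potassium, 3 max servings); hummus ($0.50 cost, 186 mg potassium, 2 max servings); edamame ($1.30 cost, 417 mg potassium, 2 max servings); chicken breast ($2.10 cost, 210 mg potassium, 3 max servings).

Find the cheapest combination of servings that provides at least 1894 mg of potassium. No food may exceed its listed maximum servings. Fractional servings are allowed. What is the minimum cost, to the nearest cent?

Cost per mg of potassium: lentils $0.0025, hummus $0.0027, edamame $0.0031, pasta $0.0073, chicken breast $0.0100.
Take 3 servings of lentils: +1083.0 mg potassium for $2.70 (total $2.70, still need 811.0 mg).
Take 2 servings of hummus: +372.0 mg potassium for $1.00 (total $3.70, still need 439.0 mg).
Take 1.053 servings of edamame: +439.0 mg potassium for $1.37 (total $5.07, still need 0.0 mg).
Greedy by cheapest-per-mg is optimal for a single linear constraint, so the minimum cost is $5.07.

$5.07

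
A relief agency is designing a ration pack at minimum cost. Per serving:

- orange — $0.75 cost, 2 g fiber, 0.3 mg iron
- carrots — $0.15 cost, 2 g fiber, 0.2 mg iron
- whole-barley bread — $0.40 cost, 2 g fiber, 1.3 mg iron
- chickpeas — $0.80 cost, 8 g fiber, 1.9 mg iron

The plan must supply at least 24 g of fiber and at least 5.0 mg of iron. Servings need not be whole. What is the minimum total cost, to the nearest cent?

$2.27

Minimising a linear cost over {fiber ≥ 24, iron ≥ 5.0, servings ≥ 0} — the optimum is at a vertex, using one or two foods.
orange only: max(24/2, 5.0/0.3) = 16.67 servings → $12.50.
carrots only: max(24/2, 5.0/0.2) = 25 servings → $3.75.
whole-barley bread only: max(24/2, 5.0/1.3) = 12 servings → $4.80.
chickpeas only: max(24/8, 5.0/1.9) = 3 servings → $2.40.
orange + carrots: the both-tight solution has a negative serving — not a feasible corner.
orange + whole-barley bread with both tight: 10.6 servings and 1.4 servings → $8.51.
orange + chickpeas with both tight: 4 servings and 2 servings → $4.60.
carrots + whole-barley bread with both tight: 9.636 servings and 2.364 servings → $2.39.
carrots + chickpeas with both tight: 2.545 servings and 2.364 servings → $2.27.
whole-barley bread + chickpeas with both targets exact would need a negative amount; discard.
The minimum over all feasible corners is $2.27.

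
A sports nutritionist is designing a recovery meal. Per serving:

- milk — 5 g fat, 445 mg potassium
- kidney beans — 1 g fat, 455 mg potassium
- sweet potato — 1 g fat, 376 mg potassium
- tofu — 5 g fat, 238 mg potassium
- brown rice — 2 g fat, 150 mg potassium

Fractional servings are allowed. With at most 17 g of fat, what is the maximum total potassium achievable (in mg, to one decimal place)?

Potassium per g fat: kidney beans 455, sweet potato 376, milk 89, brown rice 75, tofu 47.6.
With no serving limits, spend the whole fat allowance on kidney beans: 17 g / 1 g × 455 mg = 7735.0 mg.

7735.0 mg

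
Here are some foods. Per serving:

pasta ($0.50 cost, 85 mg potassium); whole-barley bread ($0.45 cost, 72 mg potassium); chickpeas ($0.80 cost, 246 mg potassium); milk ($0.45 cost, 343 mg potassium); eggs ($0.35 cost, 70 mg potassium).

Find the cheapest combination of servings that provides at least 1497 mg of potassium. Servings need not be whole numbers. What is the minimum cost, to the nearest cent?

$1.96

Cost per mg of potassium: milk $0.0013, chickpeas $0.0033, eggs $0.0050, pasta $0.0059, whole-barley bread $0.0063.
With no serving limits, use only milk: 1497 mg / 343 mg = 4.364 servings × $0.45 = $1.96.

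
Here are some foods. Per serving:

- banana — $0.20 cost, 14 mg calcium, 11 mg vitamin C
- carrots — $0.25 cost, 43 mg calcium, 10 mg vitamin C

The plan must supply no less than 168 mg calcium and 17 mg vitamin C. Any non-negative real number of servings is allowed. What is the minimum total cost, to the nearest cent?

$0.98

A basic optimal solution has at most two foods positive. Try each food alone and each pair with both targets met exactly.
banana only: max(168/14, 17/11) = 12 servings → $2.40.
carrots only: max(168/43, 17/10) = 3.907 servings → $0.98.
banana + carrots with both targets exact would need a negative amount; discard.
The minimum over all feasible corners is $0.98.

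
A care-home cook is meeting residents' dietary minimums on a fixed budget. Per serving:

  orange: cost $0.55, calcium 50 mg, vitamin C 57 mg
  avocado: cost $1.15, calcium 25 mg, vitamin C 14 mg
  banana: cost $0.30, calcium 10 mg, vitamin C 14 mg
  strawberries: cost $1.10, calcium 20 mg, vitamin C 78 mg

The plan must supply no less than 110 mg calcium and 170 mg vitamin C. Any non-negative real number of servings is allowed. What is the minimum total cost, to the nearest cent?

$1.64

Two binding constraints pin down two serving amounts, so the optimal mix uses at most two foods. The candidates are each food alone (scaled to the tighter of calcium/vitamin C) and each pair with both constraints tight.
orange only: max(110/50, 170/57) = 2.982 servings → $1.64.
avocado only: max(110/25, 170/14) = 12.14 servings → $13.96.
banana only: max(110/10, 170/14) = 12.14 servings → $3.64.
strawberries only: max(110/20, 170/78) = 5.5 servings → $6.05.
orange + avocado: intersection lies outside the first quadrant.
orange + banana with both targets exact would need a negative amount; discard.
orange + strawberries with both tight: 1.877 servings and 0.808 servings → $1.92.
avocado + banana with both targets exact would need a negative amount; discard.
avocado + strawberries with both tight: 3.102 servings and 1.623 servings → $5.35.
banana + strawberries with both tight: 10.36 servings and 0.32 servings → $3.46.
Cheapest feasible corner: $1.64.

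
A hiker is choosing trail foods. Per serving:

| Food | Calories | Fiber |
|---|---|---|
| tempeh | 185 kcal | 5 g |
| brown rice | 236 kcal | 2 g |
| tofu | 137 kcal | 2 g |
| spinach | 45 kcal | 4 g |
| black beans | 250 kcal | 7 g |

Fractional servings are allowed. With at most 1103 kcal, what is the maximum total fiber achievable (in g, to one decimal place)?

Fiber per kcal: spinach 0.08889, black beans 0.028, tempeh 0.02703, tofu 0.0146, brown rice 0.008475.
With no serving limits, spend the whole calories allowance on spinach: 1103 kcal / 45 kcal × 4 g = 98.0 g.

98.0 g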